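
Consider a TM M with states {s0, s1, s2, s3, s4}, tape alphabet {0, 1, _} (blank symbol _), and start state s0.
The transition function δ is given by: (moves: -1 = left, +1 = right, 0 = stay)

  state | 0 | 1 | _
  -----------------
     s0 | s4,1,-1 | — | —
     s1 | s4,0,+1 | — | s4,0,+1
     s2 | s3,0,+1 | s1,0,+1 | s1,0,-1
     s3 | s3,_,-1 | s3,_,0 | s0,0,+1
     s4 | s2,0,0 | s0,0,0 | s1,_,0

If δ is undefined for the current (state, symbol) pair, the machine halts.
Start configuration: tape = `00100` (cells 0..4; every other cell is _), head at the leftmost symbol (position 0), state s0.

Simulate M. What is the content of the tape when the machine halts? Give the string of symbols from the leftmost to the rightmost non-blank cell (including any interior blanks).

state=s0 head=0 tape=_[0]0100   (s0,0)→(s4,1,-1)
state=s4 head=-1 tape=[_]10100   (s4,_)→(s1,_,0)
state=s1 head=-1 tape=[_]10100   (s1,_)→(s4,0,+1)
state=s4 head=0 tape=0[1]0100   (s4,1)→(s0,0,0)
state=s0 head=0 tape=0[0]0100   (s0,0)→(s4,1,-1)
state=s4 head=-1 tape=[0]10100   (s4,0)→(s2,0,0)
state=s2 head=-1 tape=[0]10100   (s2,0)→(s3,0,+1)
state=s3 head=0 tape=0[1]0100   (s3,1)→(s3,_,0)
state=s3 head=0 tape=0[_]0100   (s3,_)→(s0,0,+1)
state=s0 head=1 tape=00[0]100   (s0,0)→(s4,1,-1)
state=s4 head=0 tape=0[0]1100   (s4,0)→(s2,0,0)
state=s2 head=0 tape=0[0]1100   (s2,0)→(s3,0,+1)
state=s3 head=1 tape=00[1]100   (s3,1)→(s3,_,0)
state=s3 head=1 tape=00[_]100   (s3,_)→(s0,0,+1)
state=s0 head=2 tape=000[1]00
The non-blank tape span at halt is 000100.

000100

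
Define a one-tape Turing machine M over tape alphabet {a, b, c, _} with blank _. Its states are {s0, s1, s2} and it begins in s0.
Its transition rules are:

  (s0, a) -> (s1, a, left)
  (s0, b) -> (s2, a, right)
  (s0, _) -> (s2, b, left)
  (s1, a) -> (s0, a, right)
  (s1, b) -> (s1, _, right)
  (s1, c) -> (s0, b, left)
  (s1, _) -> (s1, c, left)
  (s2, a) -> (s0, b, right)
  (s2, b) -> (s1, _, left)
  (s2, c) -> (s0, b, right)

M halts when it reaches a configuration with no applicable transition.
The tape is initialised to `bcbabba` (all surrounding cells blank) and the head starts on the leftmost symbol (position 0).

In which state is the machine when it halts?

state=s0 head=0 tape=[b]cbabba__   (s0,b)→(s2,a,right)
state=s2 head=1 tape=a[c]babba__   (s2,c)→(s0,b,right)
state=s0 head=2 tape=ab[b]abba__   (s0,b)→(s2,a,right)
state=s2 head=3 tape=aba[a]bba__   (s2,a)→(s0,b,right)
state=s0 head=4 tape=abab[b]ba__   (s0,b)→(s2,a,right)
state=s2 head=5 tape=ababa[b]a__   (s2,b)→(s1,_,left)
state=s1 head=4 tape=abab[a]_a__   (s1,a)→(s0,a,right)
state=s0 head=5 tape=ababa[_]a__   (s0,_)→(s2,b,left)
state=s2 head=4 tape=abab[a]ba__   (s2,a)→(s0,b,right)
state=s0 head=5 tape=ababb[b]a__   (s0,b)→(s2,a,right)
state=s2 head=6 tape=ababba[a]__   (s2,a)→(s0,b,right)
state=s0 head=7 tape=ababbab[_]_   (s0,_)→(s2,b,left)
state=s2 head=6 tape=ababba[b]b_   (s2,b)→(s1,_,left)
state=s1 head=5 tape=ababb[a]_b_   (s1,a)→(s0,a,right)
state=s0 head=6 tape=ababba[_]b_   (s0,_)→(s2,b,left)
state=s2 head=5 tape=ababb[a]bb_   (s2,a)→(s0,b,right)
state=s0 head=6 tape=ababbb[b]b_   (s0,b)→(s2,a,right)
state=s2 head=7 tape=ababbba[b]_   (s2,b)→(s1,_,left)
state=s1 head=6 tape=ababbb[a]__   (s1,a)→(s0,a,right)
state=s0 head=7 tape=ababbba[_]_   (s0,_)→(s2,b,left)
state=s2 head=6 tape=ababbb[a]b_   (s2,a)→(s0,b,right)
state=s0 head=7 tape=ababbbb[b]_   (s0,b)→(s2,a,right)
state=s2 head=8 tape=ababbbba[_]
No transition is defined for (s2, _); M halts in state s2.

s2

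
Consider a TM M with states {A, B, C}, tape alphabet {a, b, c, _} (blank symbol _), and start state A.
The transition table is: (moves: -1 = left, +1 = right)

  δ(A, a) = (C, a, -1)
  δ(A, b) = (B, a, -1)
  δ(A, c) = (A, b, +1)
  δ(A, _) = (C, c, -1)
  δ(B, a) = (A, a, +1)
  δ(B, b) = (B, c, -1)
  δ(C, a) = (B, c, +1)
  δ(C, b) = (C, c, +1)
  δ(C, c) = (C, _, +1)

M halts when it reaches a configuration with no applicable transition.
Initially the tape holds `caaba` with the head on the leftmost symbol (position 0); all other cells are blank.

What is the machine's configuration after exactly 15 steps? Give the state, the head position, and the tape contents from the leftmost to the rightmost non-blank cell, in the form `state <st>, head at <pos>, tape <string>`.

state B, head at 5, tape cccccc

A | [c]aaba_   read c → write b, move +1, go to A
A | b[a]aba_   read a → write a, move -1, go to C
C | [b]aaba_   read b → write c, move +1, go to C
C | c[a]aba_   read a → write c, move +1, go to B
B | cc[a]ba_   read a → write a, move +1, go to A
A | cca[b]a_   read b → write a, move -1, go to B
B | cc[a]aa_   read a → write a, move +1, go to A
A | cca[a]a_   read a → write a, move -1, go to C
C | cc[a]aa_   read a → write c, move +1, go to B
B | ccc[a]a_   read a → write a, move +1, go to A
A | ccca[a]_   read a → write a, move -1, go to C
C | ccc[a]a_   read a → write c, move +1, go to B
B | cccc[a]_   read a → write a, move +1, go to A
A | cccca[_]   read _ → write c, move -1, go to C
C | cccc[a]c   read a → write c, move +1, go to B
B | ccccc[c]
After 15 steps: state B, head at 5, tape cccccc.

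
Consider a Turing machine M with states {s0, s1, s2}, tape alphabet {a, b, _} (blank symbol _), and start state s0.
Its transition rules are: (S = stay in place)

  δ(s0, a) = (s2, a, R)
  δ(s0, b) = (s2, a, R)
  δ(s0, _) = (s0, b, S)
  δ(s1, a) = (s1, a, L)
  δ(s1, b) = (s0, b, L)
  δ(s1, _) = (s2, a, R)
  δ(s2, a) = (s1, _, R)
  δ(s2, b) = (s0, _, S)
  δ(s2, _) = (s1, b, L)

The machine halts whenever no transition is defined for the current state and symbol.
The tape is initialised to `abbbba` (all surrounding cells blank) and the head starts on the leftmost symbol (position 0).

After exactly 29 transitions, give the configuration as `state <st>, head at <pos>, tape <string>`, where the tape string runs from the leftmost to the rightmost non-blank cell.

s0 | [a]bbbba___   read a → write a, move R, go to s2
s2 | a[b]bbba___   read b → write _, move S, go to s0
s0 | a[_]bbba___   read _ → write b, move S, go to s0
s0 | a[b]bbba___   read b → write a, move R, go to s2
s2 | aa[b]bba___   read b → write _, move S, go to s0
s0 | aa[_]bba___   read _ → write b, move S, go to s0
s0 | aa[b]bba___   read b → write a, move R, go to s2
s2 | aaa[b]ba___   read b → write _, move S, go to s0
s0 | aaa[_]ba___   read _ → write b, move S, go to s0
s0 | aaa[b]ba___   read b → write a, move R, go to s2
s2 | aaaa[b]a___   read b → write _, move S, go to s0
s0 | aaaa[_]a___   read _ → write b, move S, go to s0
s0 | aaaa[b]a___   read b → write a, move R, go to s2
s2 | aaaaa[a]___   read a → write _, move R, go to s1
s1 | aaaaa_[_]__   read _ → write a, move R, go to s2
s2 | aaaaa_a[_]_   read _ → write b, move L, go to s1
s1 | aaaaa_[a]b_   read a → write a, move L, go to s1
s1 | aaaaa[_]ab_   read _ → write a, move R, go to s2
s2 | aaaaaa[a]b_   read a → write _, move R, go to s1
s1 | aaaaaa_[b]_   read b → write b, move L, go to s0
s0 | aaaaaa[_]b_   read _ → write b, move S, go to s0
s0 | aaaaaa[b]b_   read b → write a, move R, go to s2
s2 | aaaaaaa[b]_   read b → write _, move S, go to s0
s0 | aaaaaaa[_]_   read _ → write b, move S, go to s0
s0 | aaaaaaa[b]_   read b → write a, move R, go to s2
s2 | aaaaaaaa[_]   read _ → write b, move L, go to s1
s1 | aaaaaaa[a]b   read a → write a, move L, go to s1
s1 | aaaaaa[a]ab   read a → write a, move L, go to s1
s1 | aaaaa[a]aab   read a → write a, move L, go to s1
s1 | aaaa[a]aaab
After 29 steps: state s1, head at 4, tape aaaaaaaab.

state s1, head at 4, tape aaaaaaaab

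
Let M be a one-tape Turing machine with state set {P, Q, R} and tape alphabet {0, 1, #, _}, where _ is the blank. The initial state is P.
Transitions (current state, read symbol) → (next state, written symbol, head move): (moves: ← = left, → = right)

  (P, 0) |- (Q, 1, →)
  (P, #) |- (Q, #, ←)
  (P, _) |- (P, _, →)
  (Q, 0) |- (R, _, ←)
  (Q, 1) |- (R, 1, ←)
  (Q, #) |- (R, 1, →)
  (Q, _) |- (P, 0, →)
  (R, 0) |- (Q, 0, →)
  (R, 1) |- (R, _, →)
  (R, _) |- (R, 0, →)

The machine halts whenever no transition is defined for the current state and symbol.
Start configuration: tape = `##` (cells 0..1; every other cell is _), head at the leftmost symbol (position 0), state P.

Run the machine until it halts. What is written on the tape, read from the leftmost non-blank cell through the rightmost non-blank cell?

state=P head=0 tape=__[#]#   (P,#)→(Q,#,←)
state=Q head=-1 tape=_[_]##   (Q,_)→(P,0,→)
state=P head=0 tape=_0[#]#   (P,#)→(Q,#,←)
state=Q head=-1 tape=_[0]##   (Q,0)→(R,_,←)
state=R head=-2 tape=[_]_##   (R,_)→(R,0,→)
state=R head=-1 tape=0[_]##   (R,_)→(R,0,→)
state=R head=0 tape=00[#]#
The non-blank tape span at halt is 00##.

00##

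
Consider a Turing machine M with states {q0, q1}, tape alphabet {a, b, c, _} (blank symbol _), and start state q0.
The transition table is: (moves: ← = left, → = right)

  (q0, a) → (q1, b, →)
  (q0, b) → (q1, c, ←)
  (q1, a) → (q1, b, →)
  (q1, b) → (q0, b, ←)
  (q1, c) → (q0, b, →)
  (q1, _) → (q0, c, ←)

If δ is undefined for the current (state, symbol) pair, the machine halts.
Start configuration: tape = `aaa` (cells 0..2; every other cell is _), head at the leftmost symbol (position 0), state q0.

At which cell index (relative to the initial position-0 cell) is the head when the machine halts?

-2

q0 | __[a]aa_   read a → write b, move →, go to q1
q1 | __b[a]a_   read a → write b, move →, go to q1
q1 | __bb[a]_   read a → write b, move →, go to q1
q1 | __bbb[_]   read _ → write c, move ←, go to q0
q0 | __bb[b]c   read b → write c, move ←, go to q1
q1 | __b[b]cc   read b → write b, move ←, go to q0
q0 | __[b]bcc   read b → write c, move ←, go to q1
q1 | _[_]cbcc   read _ → write c, move ←, go to q0
q0 | [_]ccbcc
At halt the head is at cell -2.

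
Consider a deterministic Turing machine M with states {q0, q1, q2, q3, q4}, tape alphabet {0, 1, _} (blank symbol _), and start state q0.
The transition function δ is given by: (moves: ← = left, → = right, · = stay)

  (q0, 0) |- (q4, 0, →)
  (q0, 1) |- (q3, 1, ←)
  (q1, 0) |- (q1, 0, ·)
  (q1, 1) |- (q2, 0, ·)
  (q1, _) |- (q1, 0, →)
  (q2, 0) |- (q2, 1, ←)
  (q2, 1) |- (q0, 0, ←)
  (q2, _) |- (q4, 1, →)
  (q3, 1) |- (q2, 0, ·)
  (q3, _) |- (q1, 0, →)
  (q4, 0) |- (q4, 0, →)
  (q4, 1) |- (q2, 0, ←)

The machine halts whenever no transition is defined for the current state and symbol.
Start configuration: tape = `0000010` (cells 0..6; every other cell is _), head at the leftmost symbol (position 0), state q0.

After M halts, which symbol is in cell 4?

q0 | __[0]000010   read 0 → write 0, move →, go to q4
q4 | __0[0]00010   read 0 → write 0, move →, go to q4
q4 | __00[0]0010   read 0 → write 0, move →, go to q4
q4 | __000[0]010   read 0 → write 0, move →, go to q4
q4 | __0000[0]10   read 0 → write 0, move →, go to q4
q4 | __00000[1]0   read 1 → write 0, move ←, go to q2
q2 | __0000[0]00   read 0 → write 1, move ←, go to q2
q2 | __000[0]100   read 0 → write 1, move ←, go to q2
q2 | __00[0]1100   read 0 → write 1, move ←, go to q2
q2 | __0[0]11100   read 0 → write 1, move ←, go to q2
q2 | __[0]111100   read 0 → write 1, move ←, go to q2
q2 | _[_]1111100   read _ → write 1, move →, go to q4
q4 | _1[1]111100   read 1 → write 0, move ←, go to q2
q2 | _[1]0111100   read 1 → write 0, move ←, go to q0
q0 | [_]00111100
Cell 4 holds 1 when M halts.

1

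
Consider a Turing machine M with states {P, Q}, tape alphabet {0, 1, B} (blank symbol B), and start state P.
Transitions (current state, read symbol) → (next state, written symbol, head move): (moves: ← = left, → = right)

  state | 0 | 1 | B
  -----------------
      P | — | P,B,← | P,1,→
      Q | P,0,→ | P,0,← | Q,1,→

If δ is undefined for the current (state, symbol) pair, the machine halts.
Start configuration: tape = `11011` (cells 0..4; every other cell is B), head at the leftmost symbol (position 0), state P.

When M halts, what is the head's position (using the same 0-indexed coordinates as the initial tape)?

2

P | BB[1]1011   read 1 → write B, move ←, go to P
P | B[B]B1011   read B → write 1, move →, go to P
P | B1[B]1011   read B → write 1, move →, go to P
P | B11[1]011   read 1 → write B, move ←, go to P
P | B1[1]B011   read 1 → write B, move ←, go to P
P | B[1]BB011   read 1 → write B, move ←, go to P
P | [B]BBB011   read B → write 1, move →, go to P
P | 1[B]BB011   read B → write 1, move →, go to P
P | 11[B]B011   read B → write 1, move →, go to P
P | 111[B]011   read B → write 1, move →, go to P
P | 1111[0]11
At halt the head is at cell 2.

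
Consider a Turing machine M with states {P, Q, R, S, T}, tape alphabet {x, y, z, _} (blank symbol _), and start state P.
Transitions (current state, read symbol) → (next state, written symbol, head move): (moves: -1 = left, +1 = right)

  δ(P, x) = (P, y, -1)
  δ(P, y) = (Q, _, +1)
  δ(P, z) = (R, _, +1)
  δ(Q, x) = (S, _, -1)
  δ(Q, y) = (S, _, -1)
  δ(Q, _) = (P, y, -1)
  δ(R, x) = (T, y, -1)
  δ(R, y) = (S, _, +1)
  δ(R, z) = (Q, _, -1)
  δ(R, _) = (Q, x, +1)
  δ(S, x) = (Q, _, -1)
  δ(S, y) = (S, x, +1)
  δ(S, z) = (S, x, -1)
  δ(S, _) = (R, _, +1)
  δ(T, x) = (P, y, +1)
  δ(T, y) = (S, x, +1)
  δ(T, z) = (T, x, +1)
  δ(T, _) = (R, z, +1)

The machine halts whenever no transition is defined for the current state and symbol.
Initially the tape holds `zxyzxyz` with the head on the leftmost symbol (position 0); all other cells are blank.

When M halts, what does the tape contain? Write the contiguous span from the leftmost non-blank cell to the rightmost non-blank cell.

z__yy

state=P head=0 tape=[z]xyzxyz___   (P,z)→(R,_,+1)
state=R head=1 tape=_[x]yzxyz___   (R,x)→(T,y,-1)
state=T head=0 tape=[_]yyzxyz___   (T,_)→(R,z,+1)
state=R head=1 tape=z[y]yzxyz___   (R,y)→(S,_,+1)
state=S head=2 tape=z_[y]zxyz___   (S,y)→(S,x,+1)
state=S head=3 tape=z_x[z]xyz___   (S,z)→(S,x,-1)
state=S head=2 tape=z_[x]xxyz___   (S,x)→(Q,_,-1)
state=Q head=1 tape=z[_]_xxyz___   (Q,_)→(P,y,-1)
state=P head=0 tape=[z]y_xxyz___   (P,z)→(R,_,+1)
state=R head=1 tape=_[y]_xxyz___   (R,y)→(S,_,+1)
state=S head=2 tape=__[_]xxyz___   (S,_)→(R,_,+1)
state=R head=3 tape=___[x]xyz___   (R,x)→(T,y,-1)
state=T head=2 tape=__[_]yxyz___   (T,_)→(R,z,+1)
state=R head=3 tape=__z[y]xyz___   (R,y)→(S,_,+1)
state=S head=4 tape=__z_[x]yz___   (S,x)→(Q,_,-1)
state=Q head=3 tape=__z[_]_yz___   (Q,_)→(P,y,-1)
state=P head=2 tape=__[z]y_yz___   (P,z)→(R,_,+1)
state=R head=3 tape=___[y]_yz___   (R,y)→(S,_,+1)
state=S head=4 tape=____[_]yz___   (S,_)→(R,_,+1)
state=R head=5 tape=_____[y]z___   (R,y)→(S,_,+1)
state=S head=6 tape=______[z]___   (S,z)→(S,x,-1)
state=S head=5 tape=_____[_]x___   (S,_)→(R,_,+1)
state=R head=6 tape=______[x]___   (R,x)→(T,y,-1)
state=T head=5 tape=_____[_]y___   (T,_)→(R,z,+1)
state=R head=6 tape=_____z[y]___   (R,y)→(S,_,+1)
state=S head=7 tape=_____z_[_]__   (S,_)→(R,_,+1)
state=R head=8 tape=_____z__[_]_   (R,_)→(Q,x,+1)
state=Q head=9 tape=_____z__x[_]   (Q,_)→(P,y,-1)
state=P head=8 tape=_____z__[x]y   (P,x)→(P,y,-1)
state=P head=7 tape=_____z_[_]yy
The non-blank tape span at halt is z__yy.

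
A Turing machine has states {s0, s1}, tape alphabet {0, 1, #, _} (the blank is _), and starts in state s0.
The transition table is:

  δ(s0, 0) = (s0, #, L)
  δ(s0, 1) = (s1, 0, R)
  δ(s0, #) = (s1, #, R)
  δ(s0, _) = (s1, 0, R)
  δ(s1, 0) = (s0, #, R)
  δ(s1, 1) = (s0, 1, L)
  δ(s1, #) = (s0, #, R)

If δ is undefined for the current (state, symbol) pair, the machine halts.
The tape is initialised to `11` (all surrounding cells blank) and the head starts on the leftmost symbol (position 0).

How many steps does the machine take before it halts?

state=s0 head=0 tape=_[1]1_   (s0,1)→(s1,0,R)
state=s1 head=1 tape=_0[1]_   (s1,1)→(s0,1,L)
state=s0 head=0 tape=_[0]1_   (s0,0)→(s0,#,L)
state=s0 head=-1 tape=[_]#1_   (s0,_)→(s1,0,R)
state=s1 head=0 tape=0[#]1_   (s1,#)→(s0,#,R)
state=s0 head=1 tape=0#[1]_   (s0,1)→(s1,0,R)
state=s1 head=2 tape=0#0[_]
M halts after 6 transitions.

6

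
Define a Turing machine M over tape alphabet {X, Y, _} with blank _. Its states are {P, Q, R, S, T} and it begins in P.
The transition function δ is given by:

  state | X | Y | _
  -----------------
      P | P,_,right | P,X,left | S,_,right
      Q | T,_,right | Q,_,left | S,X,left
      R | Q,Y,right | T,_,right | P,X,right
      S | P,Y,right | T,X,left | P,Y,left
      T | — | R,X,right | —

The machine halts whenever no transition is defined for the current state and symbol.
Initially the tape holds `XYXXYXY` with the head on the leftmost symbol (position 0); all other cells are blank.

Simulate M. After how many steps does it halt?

state=P head=0 tape=[X]YXXYXY__   (P,X)→(P,_,right)
state=P head=1 tape=_[Y]XXYXY__   (P,Y)→(P,X,left)
state=P head=0 tape=[_]XXXYXY__   (P,_)→(S,_,right)
state=S head=1 tape=_[X]XXYXY__   (S,X)→(P,Y,right)
state=P head=2 tape=_Y[X]XYXY__   (P,X)→(P,_,right)
state=P head=3 tape=_Y_[X]YXY__   (P,X)→(P,_,right)
state=P head=4 tape=_Y__[Y]XY__   (P,Y)→(P,X,left)
state=P head=3 tape=_Y_[_]XXY__   (P,_)→(S,_,right)
state=S head=4 tape=_Y__[X]XY__   (S,X)→(P,Y,right)
state=P head=5 tape=_Y__Y[X]Y__   (P,X)→(P,_,right)
state=P head=6 tape=_Y__Y_[Y]__   (P,Y)→(P,X,left)
state=P head=5 tape=_Y__Y[_]X__   (P,_)→(S,_,right)
state=S head=6 tape=_Y__Y_[X]__   (S,X)→(P,Y,right)
state=P head=7 tape=_Y__Y_Y[_]_   (P,_)→(S,_,right)
state=S head=8 tape=_Y__Y_Y_[_]   (S,_)→(P,Y,left)
state=P head=7 tape=_Y__Y_Y[_]Y   (P,_)→(S,_,right)
state=S head=8 tape=_Y__Y_Y_[Y]   (S,Y)→(T,X,left)
state=T head=7 tape=_Y__Y_Y[_]X
M halts after 17 transitions.

17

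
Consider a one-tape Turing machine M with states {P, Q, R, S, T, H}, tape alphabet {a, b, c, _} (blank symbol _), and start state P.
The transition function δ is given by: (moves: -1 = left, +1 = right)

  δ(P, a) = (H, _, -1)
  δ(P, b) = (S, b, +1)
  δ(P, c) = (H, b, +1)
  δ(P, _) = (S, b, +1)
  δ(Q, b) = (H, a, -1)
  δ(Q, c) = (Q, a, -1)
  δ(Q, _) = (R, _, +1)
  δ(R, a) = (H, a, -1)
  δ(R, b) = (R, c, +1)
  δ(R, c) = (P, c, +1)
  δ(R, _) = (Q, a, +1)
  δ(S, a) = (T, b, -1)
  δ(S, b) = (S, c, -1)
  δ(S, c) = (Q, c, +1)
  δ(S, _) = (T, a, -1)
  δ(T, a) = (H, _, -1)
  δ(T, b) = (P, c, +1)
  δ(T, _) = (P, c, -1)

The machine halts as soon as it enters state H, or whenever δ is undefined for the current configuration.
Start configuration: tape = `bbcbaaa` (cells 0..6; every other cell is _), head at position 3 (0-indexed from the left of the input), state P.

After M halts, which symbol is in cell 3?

c

P | bbc[b]aaa_   read b → write b, move +1, go to S
S | bbcb[a]aa_   read a → write b, move -1, go to T
T | bbc[b]baa_   read b → write c, move +1, go to P
P | bbcc[b]aa_   read b → write b, move +1, go to S
S | bbccb[a]a_   read a → write b, move -1, go to T
T | bbcc[b]ba_   read b → write c, move +1, go to P
P | bbccc[b]a_   read b → write b, move +1, go to S
S | bbcccb[a]_   read a → write b, move -1, go to T
T | bbccc[b]b_   read b → write c, move +1, go to P
P | bbcccc[b]_   read b → write b, move +1, go to S
S | bbccccb[_]   read _ → write a, move -1, go to T
T | bbcccc[b]a   read b → write c, move +1, go to P
P | bbccccc[a]   read a → write _, move -1, go to H
H | bbcccc[c]_
Cell 3 holds c when M halts.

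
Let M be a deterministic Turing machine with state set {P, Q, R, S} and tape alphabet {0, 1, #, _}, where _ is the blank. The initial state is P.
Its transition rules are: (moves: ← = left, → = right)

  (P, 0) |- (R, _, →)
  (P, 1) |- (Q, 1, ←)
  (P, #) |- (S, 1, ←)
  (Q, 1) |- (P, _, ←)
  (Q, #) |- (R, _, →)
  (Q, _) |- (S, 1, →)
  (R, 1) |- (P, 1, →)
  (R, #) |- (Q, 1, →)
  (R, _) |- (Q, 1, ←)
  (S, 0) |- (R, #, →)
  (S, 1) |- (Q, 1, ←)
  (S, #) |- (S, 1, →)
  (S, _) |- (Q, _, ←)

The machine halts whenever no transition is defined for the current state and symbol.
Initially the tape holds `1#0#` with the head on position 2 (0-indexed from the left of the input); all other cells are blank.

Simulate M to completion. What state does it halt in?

P

P | __1#[0]#__   read 0 → write _, move →, go to R
R | __1#_[#]__   read # → write 1, move →, go to Q
Q | __1#_1[_]_   read _ → write 1, move →, go to S
S | __1#_11[_]   read _ → write _, move ←, go to Q
Q | __1#_1[1]_   read 1 → write _, move ←, go to P
P | __1#_[1]__   read 1 → write 1, move ←, go to Q
Q | __1#[_]1__   read _ → write 1, move →, go to S
S | __1#1[1]__   read 1 → write 1, move ←, go to Q
Q | __1#[1]1__   read 1 → write _, move ←, go to P
P | __1[#]_1__   read # → write 1, move ←, go to S
S | __[1]1_1__   read 1 → write 1, move ←, go to Q
Q | _[_]11_1__   read _ → write 1, move →, go to S
S | _1[1]1_1__   read 1 → write 1, move ←, go to Q
Q | _[1]11_1__   read 1 → write _, move ←, go to P
P | [_]_11_1__
No transition is defined for (P, _); M halts in state P.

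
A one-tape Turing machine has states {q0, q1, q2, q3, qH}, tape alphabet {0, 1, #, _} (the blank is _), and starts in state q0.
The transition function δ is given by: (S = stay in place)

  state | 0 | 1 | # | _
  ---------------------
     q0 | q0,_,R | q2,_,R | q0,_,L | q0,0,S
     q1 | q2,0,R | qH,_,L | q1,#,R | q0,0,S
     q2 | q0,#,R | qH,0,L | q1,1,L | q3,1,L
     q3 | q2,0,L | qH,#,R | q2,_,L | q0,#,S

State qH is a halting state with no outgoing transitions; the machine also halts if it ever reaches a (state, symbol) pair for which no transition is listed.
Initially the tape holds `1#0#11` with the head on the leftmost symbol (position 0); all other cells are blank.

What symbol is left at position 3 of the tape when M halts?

_

q0 | [1]#0#11   read 1 → write _, move R, go to q2
q2 | _[#]0#11   read # → write 1, move L, go to q1
q1 | [_]10#11   read _ → write 0, move S, go to q0
q0 | [0]10#11   read 0 → write _, move R, go to q0
q0 | _[1]0#11   read 1 → write _, move R, go to q2
q2 | __[0]#11   read 0 → write #, move R, go to q0
q0 | __#[#]11   read # → write _, move L, go to q0
q0 | __[#]_11   read # → write _, move L, go to q0
q0 | _[_]__11   read _ → write 0, move S, go to q0
q0 | _[0]__11   read 0 → write _, move R, go to q0
q0 | __[_]_11   read _ → write 0, move S, go to q0
q0 | __[0]_11   read 0 → write _, move R, go to q0
q0 | ___[_]11   read _ → write 0, move S, go to q0
q0 | ___[0]11   read 0 → write _, move R, go to q0
q0 | ____[1]1   read 1 → write _, move R, go to q2
q2 | _____[1]   read 1 → write 0, move L, go to qH
qH | ____[_]0
Cell 3 holds _ when M halts.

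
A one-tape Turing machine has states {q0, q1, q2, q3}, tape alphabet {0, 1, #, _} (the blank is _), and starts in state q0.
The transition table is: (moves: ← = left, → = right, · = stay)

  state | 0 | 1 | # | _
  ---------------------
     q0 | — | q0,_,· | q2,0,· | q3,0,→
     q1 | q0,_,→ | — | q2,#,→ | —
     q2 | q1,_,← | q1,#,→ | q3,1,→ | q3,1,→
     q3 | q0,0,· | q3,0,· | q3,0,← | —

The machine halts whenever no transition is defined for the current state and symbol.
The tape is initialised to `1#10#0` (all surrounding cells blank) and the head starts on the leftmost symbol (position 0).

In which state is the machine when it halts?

q0

q0 | [1]#10#0   read 1 → write _, move ·, go to q0
q0 | [_]#10#0   read _ → write 0, move →, go to q3
q3 | 0[#]10#0   read # → write 0, move ←, go to q3
q3 | [0]010#0   read 0 → write 0, move ·, go to q0
q0 | [0]010#0
No transition is defined for (q0, 0); M halts in state q0.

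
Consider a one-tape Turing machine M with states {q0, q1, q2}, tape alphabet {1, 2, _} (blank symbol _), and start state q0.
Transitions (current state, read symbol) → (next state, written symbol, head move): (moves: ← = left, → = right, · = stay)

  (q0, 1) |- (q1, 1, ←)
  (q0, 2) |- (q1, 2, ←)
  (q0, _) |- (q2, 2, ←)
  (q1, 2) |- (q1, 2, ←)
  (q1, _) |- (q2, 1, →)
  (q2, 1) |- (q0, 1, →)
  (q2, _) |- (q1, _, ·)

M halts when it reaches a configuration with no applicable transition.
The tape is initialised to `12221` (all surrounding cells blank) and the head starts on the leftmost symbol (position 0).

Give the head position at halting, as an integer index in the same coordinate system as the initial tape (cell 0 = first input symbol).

0

q0 | _[1]2221   read 1 → write 1, move ←, go to q1
q1 | [_]12221   read _ → write 1, move →, go to q2
q2 | 1[1]2221   read 1 → write 1, move →, go to q0
q0 | 11[2]221   read 2 → write 2, move ←, go to q1
q1 | 1[1]2221
At halt the head is at cell 0.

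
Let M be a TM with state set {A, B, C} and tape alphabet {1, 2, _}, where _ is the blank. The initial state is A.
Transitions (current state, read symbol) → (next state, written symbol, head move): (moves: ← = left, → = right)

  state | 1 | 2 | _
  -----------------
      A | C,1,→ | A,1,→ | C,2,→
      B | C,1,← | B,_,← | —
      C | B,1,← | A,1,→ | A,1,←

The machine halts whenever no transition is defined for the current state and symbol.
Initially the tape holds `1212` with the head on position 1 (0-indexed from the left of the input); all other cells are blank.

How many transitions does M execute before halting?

A | _1[2]12___   read 2 → write 1, move →, go to A
A | _11[1]2___   read 1 → write 1, move →, go to C
C | _111[2]___   read 2 → write 1, move →, go to A
A | _1111[_]__   read _ → write 2, move →, go to C
C | _11112[_]_   read _ → write 1, move ←, go to A
A | _1111[2]1_   read 2 → write 1, move →, go to A
A | _11111[1]_   read 1 → write 1, move →, go to C
C | _111111[_]   read _ → write 1, move ←, go to A
A | _11111[1]1   read 1 → write 1, move →, go to C
C | _111111[1]   read 1 → write 1, move ←, go to B
B | _11111[1]1   read 1 → write 1, move ←, go to C
C | _1111[1]11   read 1 → write 1, move ←, go to B
B | _111[1]111   read 1 → write 1, move ←, go to C
C | _11[1]1111   read 1 → write 1, move ←, go to B
B | _1[1]11111   read 1 → write 1, move ←, go to C
C | _[1]111111   read 1 → write 1, move ←, go to B
B | [_]1111111
M halts after 16 transitions.

16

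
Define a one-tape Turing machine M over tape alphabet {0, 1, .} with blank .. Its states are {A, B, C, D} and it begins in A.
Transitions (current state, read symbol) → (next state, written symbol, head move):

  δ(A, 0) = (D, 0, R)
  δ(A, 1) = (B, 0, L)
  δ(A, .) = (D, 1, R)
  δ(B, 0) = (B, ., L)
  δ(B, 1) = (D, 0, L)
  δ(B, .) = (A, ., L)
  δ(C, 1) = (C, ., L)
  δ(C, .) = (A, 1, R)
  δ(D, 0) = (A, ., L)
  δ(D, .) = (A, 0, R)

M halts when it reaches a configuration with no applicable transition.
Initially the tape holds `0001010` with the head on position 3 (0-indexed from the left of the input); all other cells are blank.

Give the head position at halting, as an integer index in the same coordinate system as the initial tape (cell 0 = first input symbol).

5

A | ....000[1]010   read 1 → write 0, move L, go to B
B | ....00[0]0010   read 0 → write ., move L, go to B
B | ....0[0].0010   read 0 → write ., move L, go to B
B | ....[0]..0010   read 0 → write ., move L, go to B
B | ...[.]...0010   read . → write ., move L, go to A
A | ..[.]....0010   read . → write 1, move R, go to D
D | ..1[.]...0010   read . → write 0, move R, go to A
A | ..10[.]..0010   read . → write 1, move R, go to D
D | ..101[.].0010   read . → write 0, move R, go to A
A | ..1010[.]0010   read . → write 1, move R, go to D
D | ..10101[0]010   read 0 → write ., move L, go to A
A | ..1010[1].010   read 1 → write 0, move L, go to B
B | ..101[0]0.010   read 0 → write ., move L, go to B
B | ..10[1].0.010   read 1 → write 0, move L, go to D
D | ..1[0]0.0.010   read 0 → write ., move L, go to A
A | ..[1].0.0.010   read 1 → write 0, move L, go to B
B | .[.]0.0.0.010   read . → write ., move L, go to A
A | [.].0.0.0.010   read . → write 1, move R, go to D
D | 1[.]0.0.0.010   read . → write 0, move R, go to A
A | 10[0].0.0.010   read 0 → write 0, move R, go to D
D | 100[.]0.0.010   read . → write 0, move R, go to A
A | 1000[0].0.010   read 0 → write 0, move R, go to D
D | 10000[.]0.010   read . → write 0, move R, go to A
A | 100000[0].010   read 0 → write 0, move R, go to D
D | 1000000[.]010   read . → write 0, move R, go to A
A | 10000000[0]10   read 0 → write 0, move R, go to D
D | 100000000[1]0
At halt the head is at cell 5.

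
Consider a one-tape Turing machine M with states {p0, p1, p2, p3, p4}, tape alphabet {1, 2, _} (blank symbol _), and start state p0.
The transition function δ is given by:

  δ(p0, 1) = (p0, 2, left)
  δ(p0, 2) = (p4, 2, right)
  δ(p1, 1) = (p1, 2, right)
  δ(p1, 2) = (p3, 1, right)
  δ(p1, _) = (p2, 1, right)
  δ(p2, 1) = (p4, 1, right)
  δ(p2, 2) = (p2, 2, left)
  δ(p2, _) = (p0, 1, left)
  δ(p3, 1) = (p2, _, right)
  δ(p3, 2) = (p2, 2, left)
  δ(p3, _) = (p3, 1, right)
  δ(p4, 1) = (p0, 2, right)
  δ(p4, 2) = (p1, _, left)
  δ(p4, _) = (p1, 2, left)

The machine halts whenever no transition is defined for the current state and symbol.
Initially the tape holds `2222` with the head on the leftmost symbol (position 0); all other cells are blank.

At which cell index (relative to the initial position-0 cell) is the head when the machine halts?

p0 | [2]222__   read 2 → write 2, move right, go to p4
p4 | 2[2]22__   read 2 → write _, move left, go to p1
p1 | [2]_22__   read 2 → write 1, move right, go to p3
p3 | 1[_]22__   read _ → write 1, move right, go to p3
p3 | 11[2]2__   read 2 → write 2, move left, go to p2
p2 | 1[1]22__   read 1 → write 1, move right, go to p4
p4 | 11[2]2__   read 2 → write _, move left, go to p1
p1 | 1[1]_2__   read 1 → write 2, move right, go to p1
p1 | 12[_]2__   read _ → write 1, move right, go to p2
p2 | 121[2]__   read 2 → write 2, move left, go to p2
p2 | 12[1]2__   read 1 → write 1, move right, go to p4
p4 | 121[2]__   read 2 → write _, move left, go to p1
p1 | 12[1]___   read 1 → write 2, move right, go to p1
p1 | 122[_]__   read _ → write 1, move right, go to p2
p2 | 1221[_]_   read _ → write 1, move left, go to p0
p0 | 122[1]1_   read 1 → write 2, move left, go to p0
p0 | 12[2]21_   read 2 → write 2, move right, go to p4
p4 | 122[2]1_   read 2 → write _, move left, go to p1
p1 | 12[2]_1_   read 2 → write 1, move right, go to p3
p3 | 121[_]1_   read _ → write 1, move right, go to p3
p3 | 1211[1]_   read 1 → write _, move right, go to p2
p2 | 1211_[_]   read _ → write 1, move left, go to p0
p0 | 1211[_]1
At halt the head is at cell 4.

4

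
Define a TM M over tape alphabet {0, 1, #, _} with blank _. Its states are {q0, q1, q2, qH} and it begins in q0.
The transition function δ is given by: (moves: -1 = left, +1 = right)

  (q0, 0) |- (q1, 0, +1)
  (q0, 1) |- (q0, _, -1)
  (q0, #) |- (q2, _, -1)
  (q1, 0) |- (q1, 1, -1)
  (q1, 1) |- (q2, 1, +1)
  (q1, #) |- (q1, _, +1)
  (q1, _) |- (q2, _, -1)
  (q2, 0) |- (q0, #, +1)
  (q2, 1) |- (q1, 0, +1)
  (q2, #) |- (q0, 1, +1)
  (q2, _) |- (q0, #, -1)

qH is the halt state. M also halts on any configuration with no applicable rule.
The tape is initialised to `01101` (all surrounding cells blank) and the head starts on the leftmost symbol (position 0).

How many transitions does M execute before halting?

state=q0 head=0 tape=[0]1101_   (q0,0)→(q1,0,+1)
state=q1 head=1 tape=0[1]101_   (q1,1)→(q2,1,+1)
state=q2 head=2 tape=01[1]01_   (q2,1)→(q1,0,+1)
state=q1 head=3 tape=010[0]1_   (q1,0)→(q1,1,-1)
state=q1 head=2 tape=01[0]11_   (q1,0)→(q1,1,-1)
state=q1 head=1 tape=0[1]111_   (q1,1)→(q2,1,+1)
state=q2 head=2 tape=01[1]11_   (q2,1)→(q1,0,+1)
state=q1 head=3 tape=010[1]1_   (q1,1)→(q2,1,+1)
state=q2 head=4 tape=0101[1]_   (q2,1)→(q1,0,+1)
state=q1 head=5 tape=01010[_]   (q1,_)→(q2,_,-1)
state=q2 head=4 tape=0101[0]_   (q2,0)→(q0,#,+1)
state=q0 head=5 tape=0101#[_]
M halts after 11 transitions.

11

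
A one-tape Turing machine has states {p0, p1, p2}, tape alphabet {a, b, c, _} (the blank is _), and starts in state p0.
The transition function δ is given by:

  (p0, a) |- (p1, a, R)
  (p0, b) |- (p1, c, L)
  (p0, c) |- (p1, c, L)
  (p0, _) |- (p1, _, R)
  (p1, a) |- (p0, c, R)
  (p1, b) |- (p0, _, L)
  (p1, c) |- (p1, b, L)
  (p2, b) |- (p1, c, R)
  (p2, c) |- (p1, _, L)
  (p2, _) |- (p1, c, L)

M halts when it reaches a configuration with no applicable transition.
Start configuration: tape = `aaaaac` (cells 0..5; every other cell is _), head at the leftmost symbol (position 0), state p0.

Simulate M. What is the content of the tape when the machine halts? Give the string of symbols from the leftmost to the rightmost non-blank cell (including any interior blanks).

p0 | _[a]aaaac   read a → write a, move R, go to p1
p1 | _a[a]aaac   read a → write c, move R, go to p0
p0 | _ac[a]aac   read a → write a, move R, go to p1
p1 | _aca[a]ac   read a → write c, move R, go to p0
p0 | _acac[a]c   read a → write a, move R, go to p1
p1 | _acaca[c]   read c → write b, move L, go to p1
p1 | _acac[a]b   read a → write c, move R, go to p0
p0 | _acacc[b]   read b → write c, move L, go to p1
p1 | _acac[c]c   read c → write b, move L, go to p1
p1 | _aca[c]bc   read c → write b, move L, go to p1
p1 | _ac[a]bbc   read a → write c, move R, go to p0
p0 | _acc[b]bc   read b → write c, move L, go to p1
p1 | _ac[c]cbc   read c → write b, move L, go to p1
p1 | _a[c]bcbc   read c → write b, move L, go to p1
p1 | _[a]bbcbc   read a → write c, move R, go to p0
p0 | _c[b]bcbc   read b → write c, move L, go to p1
p1 | _[c]cbcbc   read c → write b, move L, go to p1
p1 | [_]bcbcbc
The non-blank tape span at halt is bcbcbc.

bcbcbc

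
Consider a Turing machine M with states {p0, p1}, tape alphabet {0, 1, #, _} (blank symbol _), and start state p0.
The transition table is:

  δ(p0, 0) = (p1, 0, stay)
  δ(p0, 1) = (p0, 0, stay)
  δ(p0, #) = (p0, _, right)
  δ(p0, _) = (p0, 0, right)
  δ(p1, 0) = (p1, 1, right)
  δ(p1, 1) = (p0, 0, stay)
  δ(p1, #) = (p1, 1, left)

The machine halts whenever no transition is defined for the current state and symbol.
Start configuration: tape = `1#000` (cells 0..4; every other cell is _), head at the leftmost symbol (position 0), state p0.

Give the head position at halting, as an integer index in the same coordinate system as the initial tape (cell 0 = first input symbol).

p0 | [1]#000_   read 1 → write 0, move stay, go to p0
p0 | [0]#000_   read 0 → write 0, move stay, go to p1
p1 | [0]#000_   read 0 → write 1, move right, go to p1
p1 | 1[#]000_   read # → write 1, move left, go to p1
p1 | [1]1000_   read 1 → write 0, move stay, go to p0
p0 | [0]1000_   read 0 → write 0, move stay, go to p1
p1 | [0]1000_   read 0 → write 1, move right, go to p1
p1 | 1[1]000_   read 1 → write 0, move stay, go to p0
p0 | 1[0]000_   read 0 → write 0, move stay, go to p1
p1 | 1[0]000_   read 0 → write 1, move right, go to p1
p1 | 11[0]00_   read 0 → write 1, move right, go to p1
p1 | 111[0]0_   read 0 → write 1, move right, go to p1
p1 | 1111[0]_   read 0 → write 1, move right, go to p1
p1 | 11111[_]
At halt the head is at cell 5.

5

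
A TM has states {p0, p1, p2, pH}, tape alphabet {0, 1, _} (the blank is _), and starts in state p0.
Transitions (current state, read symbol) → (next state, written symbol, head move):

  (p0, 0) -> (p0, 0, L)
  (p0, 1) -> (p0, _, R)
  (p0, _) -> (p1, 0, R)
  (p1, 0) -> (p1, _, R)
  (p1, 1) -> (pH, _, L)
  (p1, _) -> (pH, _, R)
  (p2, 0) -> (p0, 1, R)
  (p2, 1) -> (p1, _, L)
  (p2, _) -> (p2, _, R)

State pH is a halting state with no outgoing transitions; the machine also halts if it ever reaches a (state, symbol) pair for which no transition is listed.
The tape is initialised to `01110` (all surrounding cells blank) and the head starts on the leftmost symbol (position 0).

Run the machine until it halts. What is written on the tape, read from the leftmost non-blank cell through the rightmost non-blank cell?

p0 | _[0]1110   read 0 → write 0, move L, go to p0
p0 | [_]01110   read _ → write 0, move R, go to p1
p1 | 0[0]1110   read 0 → write _, move R, go to p1
p1 | 0_[1]110   read 1 → write _, move L, go to pH
pH | 0[_]_110
The non-blank tape span at halt is 0__110.

0__110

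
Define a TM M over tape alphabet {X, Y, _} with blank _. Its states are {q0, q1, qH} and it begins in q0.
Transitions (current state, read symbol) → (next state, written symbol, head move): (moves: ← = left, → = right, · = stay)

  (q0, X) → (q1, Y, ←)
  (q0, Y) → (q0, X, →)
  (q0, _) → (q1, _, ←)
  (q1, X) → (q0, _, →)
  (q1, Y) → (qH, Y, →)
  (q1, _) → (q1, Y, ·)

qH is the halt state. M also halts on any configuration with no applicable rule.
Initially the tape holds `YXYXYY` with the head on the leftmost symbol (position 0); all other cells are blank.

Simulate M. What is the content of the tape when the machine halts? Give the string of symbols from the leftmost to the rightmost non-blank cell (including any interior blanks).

q0 | [Y]XYXYY_   read Y → write X, move →, go to q0
q0 | X[X]YXYY_   read X → write Y, move ←, go to q1
q1 | [X]YYXYY_   read X → write _, move →, go to q0
q0 | _[Y]YXYY_   read Y → write X, move →, go to q0
q0 | _X[Y]XYY_   read Y → write X, move →, go to q0
q0 | _XX[X]YY_   read X → write Y, move ←, go to q1
q1 | _X[X]YYY_   read X → write _, move →, go to q0
q0 | _X_[Y]YY_   read Y → write X, move →, go to q0
q0 | _X_X[Y]Y_   read Y → write X, move →, go to q0
q0 | _X_XX[Y]_   read Y → write X, move →, go to q0
q0 | _X_XXX[_]   read _ → write _, move ←, go to q1
q1 | _X_XX[X]_   read X → write _, move →, go to q0
q0 | _X_XX_[_]   read _ → write _, move ←, go to q1
q1 | _X_XX[_]_   read _ → write Y, move ·, go to q1
q1 | _X_XX[Y]_   read Y → write Y, move →, go to qH
qH | _X_XXY[_]
The non-blank tape span at halt is X_XXY.

X_XXY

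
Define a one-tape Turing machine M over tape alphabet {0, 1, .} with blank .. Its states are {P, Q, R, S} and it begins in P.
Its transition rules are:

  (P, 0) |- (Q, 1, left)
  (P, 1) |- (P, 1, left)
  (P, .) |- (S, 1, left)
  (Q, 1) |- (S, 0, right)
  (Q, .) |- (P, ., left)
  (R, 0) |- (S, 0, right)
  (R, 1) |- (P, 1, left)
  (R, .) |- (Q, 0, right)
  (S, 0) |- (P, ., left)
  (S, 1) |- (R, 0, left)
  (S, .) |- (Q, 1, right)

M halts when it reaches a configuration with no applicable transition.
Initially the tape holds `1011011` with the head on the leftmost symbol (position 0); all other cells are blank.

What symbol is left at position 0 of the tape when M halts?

P | .....[1]011011   read 1 → write 1, move left, go to P
P | ....[.]1011011   read . → write 1, move left, go to S
S | ...[.]11011011   read . → write 1, move right, go to Q
Q | ...1[1]1011011   read 1 → write 0, move right, go to S
S | ...10[1]011011   read 1 → write 0, move left, go to R
R | ...1[0]0011011   read 0 → write 0, move right, go to S
S | ...10[0]011011   read 0 → write ., move left, go to P
P | ...1[0].011011   read 0 → write 1, move left, go to Q
Q | ...[1]1.011011   read 1 → write 0, move right, go to S
S | ...0[1].011011   read 1 → write 0, move left, go to R
R | ...[0]0.011011   read 0 → write 0, move right, go to S
S | ...0[0].011011   read 0 → write ., move left, go to P
P | ...[0]..011011   read 0 → write 1, move left, go to Q
Q | ..[.]1..011011   read . → write ., move left, go to P
P | .[.].1..011011   read . → write 1, move left, go to S
S | [.]1.1..011011   read . → write 1, move right, go to Q
Q | 1[1].1..011011   read 1 → write 0, move right, go to S
S | 10[.]1..011011   read . → write 1, move right, go to Q
Q | 101[1]..011011   read 1 → write 0, move right, go to S
S | 1010[.].011011   read . → write 1, move right, go to Q
Q | 10101[.]011011   read . → write ., move left, go to P
P | 1010[1].011011   read 1 → write 1, move left, go to P
P | 101[0]1.011011   read 0 → write 1, move left, go to Q
Q | 10[1]11.011011   read 1 → write 0, move right, go to S
S | 100[1]1.011011   read 1 → write 0, move left, go to R
R | 10[0]01.011011   read 0 → write 0, move right, go to S
S | 100[0]1.011011   read 0 → write ., move left, go to P
P | 10[0].1.011011   read 0 → write 1, move left, go to Q
Q | 1[0]1.1.011011
Cell 0 holds . when M halts.

.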